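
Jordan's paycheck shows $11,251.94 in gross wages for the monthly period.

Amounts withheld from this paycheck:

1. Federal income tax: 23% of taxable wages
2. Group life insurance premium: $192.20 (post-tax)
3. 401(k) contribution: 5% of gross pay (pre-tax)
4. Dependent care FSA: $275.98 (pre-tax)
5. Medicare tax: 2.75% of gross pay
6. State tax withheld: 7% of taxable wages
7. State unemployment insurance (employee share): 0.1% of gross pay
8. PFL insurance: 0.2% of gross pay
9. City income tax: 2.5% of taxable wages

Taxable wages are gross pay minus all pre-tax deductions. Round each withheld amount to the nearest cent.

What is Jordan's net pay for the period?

$6,493.64

401(k) contribution: $11,251.94 × 0.05 = $562.60
Dependent care FSA: $275.98
Pre-tax total = $562.60 + $275.98 = $838.58
Taxable wages = $11,251.94 − $838.58 = $10,413.36
State tax withheld: $10,413.36 × 0.07 = $728.94
Federal income tax: $10,413.36 × 0.23 = $2,395.07
City income tax: $10,413.36 × 0.025 = $260.33
PFL insurance: $11,251.94 × 0.002 = $22.50
State unemployment insurance (employee share): $11,251.94 × 0.001 = $11.25
Medicare tax: $11,251.94 × 0.0275 = $309.43
Group life insurance premium: $192.20
Total deductions = $562.60 + $275.98 + $728.94 + $2,395.07 + $260.33 + $22.50 + $11.25 + $309.43 + $192.20 = $4,758.30
Net pay = $11,251.94 − $4,758.30 = $6,493.64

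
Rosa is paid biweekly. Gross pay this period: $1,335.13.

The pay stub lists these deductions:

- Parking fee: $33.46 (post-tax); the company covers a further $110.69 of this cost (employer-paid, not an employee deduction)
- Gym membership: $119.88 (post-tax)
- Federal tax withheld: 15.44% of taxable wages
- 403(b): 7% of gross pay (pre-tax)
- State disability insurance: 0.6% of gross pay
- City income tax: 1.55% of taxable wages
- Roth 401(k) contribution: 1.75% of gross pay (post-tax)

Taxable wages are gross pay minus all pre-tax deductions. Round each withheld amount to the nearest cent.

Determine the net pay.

403(b): $1,335.13 × 0.07 = $93.46
Taxable wages = $1,335.13 − $93.46 = $1,241.67
Federal tax withheld: $1,241.67 × 0.1544 = $191.71
City income tax: $1,241.67 × 0.0155 = $19.25
State disability insurance: $1,335.13 × 0.006 = $8.01
Parking fee: $33.46
Gym membership: $119.88
Roth 401(k) contribution: $1,335.13 × 0.0175 = $23.36
(Employer's $110.69 toward parking fee is not withheld from the employee.)
Total deductions = $93.46 + $191.71 + $19.25 + $8.01 + $33.46 + $119.88 + $23.36 = $489.13
Net pay = $1,335.13 − $489.13 = $846.00

$846.00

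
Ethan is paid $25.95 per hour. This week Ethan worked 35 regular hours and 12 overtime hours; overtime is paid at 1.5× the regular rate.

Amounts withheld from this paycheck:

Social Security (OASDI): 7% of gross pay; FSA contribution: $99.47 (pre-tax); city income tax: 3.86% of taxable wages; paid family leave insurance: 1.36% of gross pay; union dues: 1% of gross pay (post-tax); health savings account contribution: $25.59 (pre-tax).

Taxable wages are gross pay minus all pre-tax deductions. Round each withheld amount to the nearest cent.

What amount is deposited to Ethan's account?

Regular pay: 35 × $25.95 = $908.25
Overtime pay: 12 × $25.95 × 1.5 = $467.10
Gross pay = $908.25 + $467.10 = $1375.35
FSA contribution: $99.47
Health savings account contribution: $25.59
Pre-tax total = $99.47 + $25.59 = $125.06
Taxable wages = $1375.35 − $125.06 = $1250.29
City income tax: $1250.29 × 0.0386 = $48.26
Social Security (OASDI): $1375.35 × 0.07 = $96.27
Paid family leave insurance: $1375.35 × 0.0136 = $18.70
Union dues: $1375.35 × 0.01 = $13.75
Total deductions = $99.47 + $25.59 + $48.26 + $96.27 + $18.70 + $13.75 = $302.04
Net pay = $1375.35 − $302.04 = $1073.31

$1073.31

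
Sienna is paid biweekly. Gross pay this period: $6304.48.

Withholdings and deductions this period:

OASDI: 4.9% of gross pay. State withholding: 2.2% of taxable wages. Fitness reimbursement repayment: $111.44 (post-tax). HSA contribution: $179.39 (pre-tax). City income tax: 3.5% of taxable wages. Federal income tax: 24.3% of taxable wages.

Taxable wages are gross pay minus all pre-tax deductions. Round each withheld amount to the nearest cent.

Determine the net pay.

$3867.20

HSA contribution: $179.39
Taxable wages = $6304.48 − $179.39 = $6125.09
Federal income tax: $6125.09 × 0.243 = $1488.40
State withholding: $6125.09 × 0.022 = $134.75
City income tax: $6125.09 × 0.035 = $214.38
OASDI: $6304.48 × 0.049 = $308.92
Fitness reimbursement repayment: $111.44
Total deductions = $179.39 + $1488.40 + $134.75 + $214.38 + $308.92 + $111.44 = $2437.28
Net pay = $6304.48 − $2437.28 = $3867.20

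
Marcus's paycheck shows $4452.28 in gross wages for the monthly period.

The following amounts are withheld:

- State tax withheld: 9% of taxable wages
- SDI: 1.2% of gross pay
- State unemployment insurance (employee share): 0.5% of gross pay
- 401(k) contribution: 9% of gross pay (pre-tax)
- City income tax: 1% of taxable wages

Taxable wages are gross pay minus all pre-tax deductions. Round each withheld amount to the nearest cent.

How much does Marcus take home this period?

401(k) contribution: $4452.28 × 0.09 = $400.71
Taxable wages = $4452.28 − $400.71 = $4051.57
State tax withheld: $4051.57 × 0.09 = $364.64
City income tax: $4051.57 × 0.01 = $40.52
State unemployment insurance (employee share): $4452.28 × 0.005 = $22.26
SDI: $4452.28 × 0.012 = $53.43
Total deductions = $400.71 + $364.64 + $40.52 + $22.26 + $53.43 = $881.56
Net pay = $4452.28 − $881.56 = $3570.72

$3570.72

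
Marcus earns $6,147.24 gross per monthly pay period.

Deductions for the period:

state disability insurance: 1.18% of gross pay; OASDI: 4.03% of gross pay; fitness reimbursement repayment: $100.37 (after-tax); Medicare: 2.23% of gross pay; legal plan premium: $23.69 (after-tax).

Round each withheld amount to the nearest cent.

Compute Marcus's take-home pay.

$5,565.83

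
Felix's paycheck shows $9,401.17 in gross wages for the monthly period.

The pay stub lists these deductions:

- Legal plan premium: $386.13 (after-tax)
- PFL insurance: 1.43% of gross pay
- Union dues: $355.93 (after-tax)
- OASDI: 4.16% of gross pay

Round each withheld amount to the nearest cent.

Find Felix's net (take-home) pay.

OASDI: $9,401.17 × 0.0416 = $391.09
PFL insurance: $9,401.17 × 0.0143 = $134.44
Union dues: $355.93
Legal plan premium: $386.13
Total deductions = $391.09 + $134.44 + $355.93 + $386.13 = $1,267.59
Net pay = $9,401.17 − $1,267.59 = $8,133.58

$8,133.58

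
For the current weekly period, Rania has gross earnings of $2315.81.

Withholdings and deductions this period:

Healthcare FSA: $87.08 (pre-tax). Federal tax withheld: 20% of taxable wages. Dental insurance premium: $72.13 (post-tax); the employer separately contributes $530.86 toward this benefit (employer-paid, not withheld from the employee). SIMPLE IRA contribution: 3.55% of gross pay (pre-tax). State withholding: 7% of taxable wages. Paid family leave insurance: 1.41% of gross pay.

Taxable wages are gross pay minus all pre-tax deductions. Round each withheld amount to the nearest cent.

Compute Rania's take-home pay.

$1462.18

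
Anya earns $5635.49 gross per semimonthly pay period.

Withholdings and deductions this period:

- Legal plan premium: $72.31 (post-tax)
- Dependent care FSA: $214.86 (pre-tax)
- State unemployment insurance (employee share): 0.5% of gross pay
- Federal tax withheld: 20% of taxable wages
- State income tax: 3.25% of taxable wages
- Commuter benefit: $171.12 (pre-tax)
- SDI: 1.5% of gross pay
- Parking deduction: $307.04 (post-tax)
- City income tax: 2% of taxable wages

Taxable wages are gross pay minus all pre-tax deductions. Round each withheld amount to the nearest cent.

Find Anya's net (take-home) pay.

$3431.95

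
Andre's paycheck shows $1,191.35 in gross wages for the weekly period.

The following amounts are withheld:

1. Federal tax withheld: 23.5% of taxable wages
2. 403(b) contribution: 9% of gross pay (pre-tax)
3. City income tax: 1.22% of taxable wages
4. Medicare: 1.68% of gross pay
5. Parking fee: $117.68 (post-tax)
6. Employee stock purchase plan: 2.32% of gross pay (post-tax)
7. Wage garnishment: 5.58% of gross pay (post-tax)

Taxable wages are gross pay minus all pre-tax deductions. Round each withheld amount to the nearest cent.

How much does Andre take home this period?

$584.32

403(b) contribution: $1,191.35 × 0.09 = $107.22
Taxable wages = $1,191.35 − $107.22 = $1,084.13
City income tax: $1,084.13 × 0.0122 = $13.23
Federal tax withheld: $1,084.13 × 0.235 = $254.77
Medicare: $1,191.35 × 0.0168 = $20.01
Parking fee: $117.68
Wage garnishment: $1,191.35 × 0.0558 = $66.48
Employee stock purchase plan: $1,191.35 × 0.0232 = $27.64
Total deductions = $107.22 + $13.23 + $254.77 + $20.01 + $117.68 + $66.48 + $27.64 = $607.03
Net pay = $1,191.35 − $607.03 = $584.32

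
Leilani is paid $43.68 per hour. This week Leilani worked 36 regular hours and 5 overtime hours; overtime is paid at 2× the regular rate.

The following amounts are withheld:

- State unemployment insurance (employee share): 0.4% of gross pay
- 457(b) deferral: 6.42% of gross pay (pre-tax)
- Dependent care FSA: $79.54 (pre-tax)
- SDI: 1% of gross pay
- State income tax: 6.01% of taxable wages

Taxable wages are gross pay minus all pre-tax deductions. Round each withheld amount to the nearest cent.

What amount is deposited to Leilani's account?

$1664.39

Regular pay: 36 × $43.68 = $1572.48
Overtime pay: 5 × $43.68 × 2 = $436.80
Gross pay = $1572.48 + $436.80 = $2009.28
Dependent care FSA: $79.54
457(b) deferral: $2009.28 × 0.0642 = $129.00
Pre-tax total = $79.54 + $129.00 = $208.54
Taxable wages = $2009.28 − $208.54 = $1800.74
State income tax: $1800.74 × 0.0601 = $108.22
SDI: $2009.28 × 0.01 = $20.09
State unemployment insurance (employee share): $2009.28 × 0.004 = $8.04
Total deductions = $79.54 + $129.00 + $108.22 + $20.09 + $8.04 = $344.89
Net pay = $2009.28 − $344.89 = $1664.39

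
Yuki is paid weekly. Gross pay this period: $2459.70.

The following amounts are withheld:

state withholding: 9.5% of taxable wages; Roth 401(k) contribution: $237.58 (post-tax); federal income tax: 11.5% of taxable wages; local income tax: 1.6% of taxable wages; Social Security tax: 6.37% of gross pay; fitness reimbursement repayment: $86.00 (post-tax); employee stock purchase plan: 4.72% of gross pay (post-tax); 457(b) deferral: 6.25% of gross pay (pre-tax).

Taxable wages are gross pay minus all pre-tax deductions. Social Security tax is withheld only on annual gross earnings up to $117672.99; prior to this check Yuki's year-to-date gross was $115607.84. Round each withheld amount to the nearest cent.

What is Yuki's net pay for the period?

457(b) deferral: $2459.70 × 0.0625 = $153.73
Taxable wages = $2459.70 − $153.73 = $2305.97
Federal income tax: $2305.97 × 0.115 = $265.19
Local income tax: $2305.97 × 0.016 = $36.90
State withholding: $2305.97 × 0.095 = $219.07
Social Security tax: only $117672.99 − $115607.84 = $2065.15 of this check is subject → $2065.15 × 0.0637 = $131.55
Employee stock purchase plan: $2459.70 × 0.0472 = $116.10
Roth 401(k) contribution: $237.58
Fitness reimbursement repayment: $86.00
Total deductions = $153.73 + $265.19 + $36.90 + $219.07 + $131.55 + $116.10 + $237.58 + $86.00 = $1246.12
Net pay = $2459.70 − $1246.12 = $1213.58

$1213.58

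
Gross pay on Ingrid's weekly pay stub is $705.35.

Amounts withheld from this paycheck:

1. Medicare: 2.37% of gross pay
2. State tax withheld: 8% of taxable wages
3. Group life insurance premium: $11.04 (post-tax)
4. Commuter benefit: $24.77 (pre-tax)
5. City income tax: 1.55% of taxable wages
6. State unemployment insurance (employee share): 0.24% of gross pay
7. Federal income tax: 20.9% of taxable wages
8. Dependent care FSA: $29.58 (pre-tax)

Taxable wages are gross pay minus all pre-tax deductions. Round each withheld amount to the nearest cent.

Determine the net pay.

Dependent care FSA: $29.58
Commuter benefit: $24.77
Pre-tax total = $29.58 + $24.77 = $54.35
Taxable wages = $705.35 − $54.35 = $651.00
City income tax: $651.00 × 0.0155 = $10.09
Federal income tax: $651.00 × 0.209 = $136.06
State tax withheld: $651.00 × 0.08 = $52.08
Medicare: $705.35 × 0.0237 = $16.72
State unemployment insurance (employee share): $705.35 × 0.0024 = $1.69
Group life insurance premium: $11.04
Total deductions = $29.58 + $24.77 + $10.09 + $136.06 + $52.08 + $16.72 + $1.69 + $11.04 = $282.03
Net pay = $705.35 − $282.03 = $423.32

$423.32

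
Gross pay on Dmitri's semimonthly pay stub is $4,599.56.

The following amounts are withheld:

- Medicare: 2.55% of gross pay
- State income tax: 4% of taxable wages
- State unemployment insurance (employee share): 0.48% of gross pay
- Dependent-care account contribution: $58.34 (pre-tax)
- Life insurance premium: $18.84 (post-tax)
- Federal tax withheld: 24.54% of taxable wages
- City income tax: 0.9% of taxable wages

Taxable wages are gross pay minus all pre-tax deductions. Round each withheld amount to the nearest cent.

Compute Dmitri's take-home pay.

$3,046.07

Dependent-care account contribution: $58.34
Taxable wages = $4,599.56 − $58.34 = $4,541.22
Federal tax withheld: $4,541.22 × 0.2454 = $1,114.42
City income tax: $4,541.22 × 0.009 = $40.87
State income tax: $4,541.22 × 0.04 = $181.65
State unemployment insurance (employee share): $4,599.56 × 0.0048 = $22.08
Medicare: $4,599.56 × 0.0255 = $117.29
Life insurance premium: $18.84
Total deductions = $58.34 + $1,114.42 + $40.87 + $181.65 + $22.08 + $117.29 + $18.84 = $1,553.49
Net pay = $4,599.56 − $1,553.49 = $3,046.07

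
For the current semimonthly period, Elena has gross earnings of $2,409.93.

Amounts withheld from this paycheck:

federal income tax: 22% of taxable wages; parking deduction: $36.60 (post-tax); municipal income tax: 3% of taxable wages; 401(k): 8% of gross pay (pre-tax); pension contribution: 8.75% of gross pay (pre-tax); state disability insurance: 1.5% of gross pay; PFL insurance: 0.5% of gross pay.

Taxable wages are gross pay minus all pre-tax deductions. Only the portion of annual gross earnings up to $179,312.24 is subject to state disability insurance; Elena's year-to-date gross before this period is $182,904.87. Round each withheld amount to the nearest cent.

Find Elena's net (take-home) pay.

Pension contribution: $2,409.93 × 0.0875 = $210.87
401(k): $2,409.93 × 0.08 = $192.79
Pre-tax total = $210.87 + $192.79 = $403.66
Taxable wages = $2,409.93 − $403.66 = $2,006.27
Municipal income tax: $2,006.27 × 0.03 = $60.19
Federal income tax: $2,006.27 × 0.22 = $441.38
PFL insurance: $2,409.93 × 0.005 = $12.05
State disability insurance: annual cap $179,312.24 already reached (YTD $182,904.87), so $0.00
Parking deduction: $36.60
Total deductions = $210.87 + $192.79 + $60.19 + $441.38 + $12.05 + $0.00 + $36.60 = $953.88
Net pay = $2,409.93 − $953.88 = $1,456.05

$1,456.05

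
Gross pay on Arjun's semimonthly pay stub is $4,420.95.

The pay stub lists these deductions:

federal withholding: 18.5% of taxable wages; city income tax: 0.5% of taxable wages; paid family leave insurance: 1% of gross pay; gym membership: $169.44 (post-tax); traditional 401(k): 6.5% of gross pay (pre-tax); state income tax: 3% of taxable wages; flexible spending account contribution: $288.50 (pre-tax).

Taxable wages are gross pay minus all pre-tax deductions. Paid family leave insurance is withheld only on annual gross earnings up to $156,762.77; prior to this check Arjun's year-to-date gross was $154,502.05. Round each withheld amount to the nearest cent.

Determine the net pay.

$2,807.12

Flexible spending account contribution: $288.50
Traditional 401(k): $4,420.95 × 0.065 = $287.36
Pre-tax total = $288.50 + $287.36 = $575.86
Taxable wages = $4,420.95 − $575.86 = $3,845.09
City income tax: $3,845.09 × 0.005 = $19.23
State income tax: $3,845.09 × 0.03 = $115.35
Federal withholding: $3,845.09 × 0.185 = $711.34
Paid family leave insurance: only $156,762.77 − $154,502.05 = $2,260.72 of this check is subject → $2,260.72 × 0.01 = $22.61
Gym membership: $169.44
Total deductions = $288.50 + $287.36 + $19.23 + $115.35 + $711.34 + $22.61 + $169.44 = $1,613.83
Net pay = $4,420.95 − $1,613.83 = $2,807.12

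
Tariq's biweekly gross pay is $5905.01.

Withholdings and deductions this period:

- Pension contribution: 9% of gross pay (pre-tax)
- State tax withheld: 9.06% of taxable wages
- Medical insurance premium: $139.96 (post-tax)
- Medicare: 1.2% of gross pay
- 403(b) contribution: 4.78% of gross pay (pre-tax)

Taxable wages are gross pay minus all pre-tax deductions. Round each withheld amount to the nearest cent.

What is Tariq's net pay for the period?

Pension contribution: $5905.01 × 0.09 = $531.45
403(b) contribution: $5905.01 × 0.0478 = $282.26
Pre-tax total = $531.45 + $282.26 = $813.71
Taxable wages = $5905.01 − $813.71 = $5091.30
State tax withheld: $5091.30 × 0.0906 = $461.27
Medicare: $5905.01 × 0.012 = $70.86
Medical insurance premium: $139.96
Total deductions = $531.45 + $282.26 + $461.27 + $70.86 + $139.96 = $1485.80
Net pay = $5905.01 − $1485.80 = $4419.21

$4419.21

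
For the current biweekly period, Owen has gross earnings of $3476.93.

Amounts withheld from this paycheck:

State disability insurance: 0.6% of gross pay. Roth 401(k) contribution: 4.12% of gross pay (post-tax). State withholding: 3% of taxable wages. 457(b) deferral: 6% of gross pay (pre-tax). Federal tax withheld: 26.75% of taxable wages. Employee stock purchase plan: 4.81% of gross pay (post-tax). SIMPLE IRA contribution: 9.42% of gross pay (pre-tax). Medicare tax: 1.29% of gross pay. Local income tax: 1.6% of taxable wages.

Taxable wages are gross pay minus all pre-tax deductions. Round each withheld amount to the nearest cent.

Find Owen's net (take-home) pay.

SIMPLE IRA contribution: $3476.93 × 0.0942 = $327.53
457(b) deferral: $3476.93 × 0.06 = $208.62
Pre-tax total = $327.53 + $208.62 = $536.15
Taxable wages = $3476.93 − $536.15 = $2940.78
State withholding: $2940.78 × 0.03 = $88.22
Federal tax withheld: $2940.78 × 0.2675 = $786.66
Local income tax: $2940.78 × 0.016 = $47.05
Medicare tax: $3476.93 × 0.0129 = $44.85
State disability insurance: $3476.93 × 0.006 = $20.86
Employee stock purchase plan: $3476.93 × 0.0481 = $167.24
Roth 401(k) contribution: $3476.93 × 0.0412 = $143.25
Total deductions = $327.53 + $208.62 + $88.22 + $786.66 + $47.05 + $44.85 + $20.86 + $167.24 + $143.25 = $1834.28
Net pay = $3476.93 − $1834.28 = $1642.65

$1642.65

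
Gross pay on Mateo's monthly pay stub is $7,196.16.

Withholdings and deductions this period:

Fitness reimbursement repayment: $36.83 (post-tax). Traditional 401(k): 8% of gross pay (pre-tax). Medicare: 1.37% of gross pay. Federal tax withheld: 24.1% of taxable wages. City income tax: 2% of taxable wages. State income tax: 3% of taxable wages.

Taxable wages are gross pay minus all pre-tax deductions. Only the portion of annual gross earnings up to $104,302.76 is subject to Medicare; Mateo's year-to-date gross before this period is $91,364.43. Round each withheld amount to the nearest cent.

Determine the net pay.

Traditional 401(k): $7,196.16 × 0.08 = $575.69
Taxable wages = $7,196.16 − $575.69 = $6,620.47
State income tax: $6,620.47 × 0.03 = $198.61
City income tax: $6,620.47 × 0.02 = $132.41
Federal tax withheld: $6,620.47 × 0.241 = $1,595.53
Medicare: cap not yet reached, full $7,196.16 is subject → $7,196.16 × 0.0137 = $98.59
Fitness reimbursement repayment: $36.83
Total deductions = $575.69 + $198.61 + $132.41 + $1,595.53 + $98.59 + $36.83 = $2,637.66
Net pay = $7,196.16 − $2,637.66 = $4,558.50

$4,558.50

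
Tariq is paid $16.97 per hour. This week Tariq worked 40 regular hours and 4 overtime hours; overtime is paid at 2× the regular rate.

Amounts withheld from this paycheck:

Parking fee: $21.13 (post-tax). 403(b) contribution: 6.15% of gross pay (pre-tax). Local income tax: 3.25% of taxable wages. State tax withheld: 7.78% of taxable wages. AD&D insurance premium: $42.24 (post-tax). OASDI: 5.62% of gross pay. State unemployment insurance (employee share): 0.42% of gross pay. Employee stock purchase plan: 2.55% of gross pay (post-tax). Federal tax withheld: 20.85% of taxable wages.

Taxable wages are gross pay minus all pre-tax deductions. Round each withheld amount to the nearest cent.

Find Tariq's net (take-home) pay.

$387.42

Regular pay: 40 × $16.97 = $678.80
Overtime pay: 4 × $16.97 × 2 = $135.76
Gross pay = $678.80 + $135.76 = $814.56
403(b) contribution: $814.56 × 0.0615 = $50.10
Taxable wages = $814.56 − $50.10 = $764.46
Federal tax withheld: $764.46 × 0.2085 = $159.39
Local income tax: $764.46 × 0.0325 = $24.84
State tax withheld: $764.46 × 0.0778 = $59.47
State unemployment insurance (employee share): $814.56 × 0.0042 = $3.42
OASDI: $814.56 × 0.0562 = $45.78
Parking fee: $21.13
AD&D insurance premium: $42.24
Employee stock purchase plan: $814.56 × 0.0255 = $20.77
Total deductions = $50.10 + $159.39 + $24.84 + $59.47 + $3.42 + $45.78 + $21.13 + $42.24 + $20.77 = $427.14
Net pay = $814.56 − $427.14 = $387.42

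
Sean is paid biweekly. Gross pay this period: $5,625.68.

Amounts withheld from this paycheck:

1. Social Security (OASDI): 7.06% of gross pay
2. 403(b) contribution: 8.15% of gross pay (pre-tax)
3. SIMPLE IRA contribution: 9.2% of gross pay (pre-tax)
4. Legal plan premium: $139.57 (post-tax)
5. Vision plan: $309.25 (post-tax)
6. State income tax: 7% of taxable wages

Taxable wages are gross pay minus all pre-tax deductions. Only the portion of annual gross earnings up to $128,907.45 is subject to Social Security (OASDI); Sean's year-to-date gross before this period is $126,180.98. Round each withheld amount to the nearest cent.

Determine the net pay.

403(b) contribution: $5,625.68 × 0.0815 = $458.49
SIMPLE IRA contribution: $5,625.68 × 0.092 = $517.56
Pre-tax total = $458.49 + $517.56 = $976.05
Taxable wages = $5,625.68 − $976.05 = $4,649.63
State income tax: $4,649.63 × 0.07 = $325.47
Social Security (OASDI): only $128,907.45 − $126,180.98 = $2,726.47 of this check is subject → $2,726.47 × 0.0706 = $192.49
Vision plan: $309.25
Legal plan premium: $139.57
Total deductions = $458.49 + $517.56 + $325.47 + $192.49 + $309.25 + $139.57 = $1,942.83
Net pay = $5,625.68 − $1,942.83 = $3,682.85

$3,682.85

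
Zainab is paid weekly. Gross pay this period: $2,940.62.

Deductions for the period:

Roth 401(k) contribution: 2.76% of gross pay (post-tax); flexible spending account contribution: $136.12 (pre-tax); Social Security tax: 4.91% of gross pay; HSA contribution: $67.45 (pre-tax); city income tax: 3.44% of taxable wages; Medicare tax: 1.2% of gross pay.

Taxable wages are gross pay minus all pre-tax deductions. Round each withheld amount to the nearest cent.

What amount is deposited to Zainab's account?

$2,382.07

Flexible spending account contribution: $136.12
HSA contribution: $67.45
Pre-tax total = $136.12 + $67.45 = $203.57
Taxable wages = $2,940.62 − $203.57 = $2,737.05
City income tax: $2,737.05 × 0.0344 = $94.15
Medicare tax: $2,940.62 × 0.012 = $35.29
Social Security tax: $2,940.62 × 0.0491 = $144.38
Roth 401(k) contribution: $2,940.62 × 0.0276 = $81.16
Total deductions = $136.12 + $67.45 + $94.15 + $35.29 + $144.38 + $81.16 = $558.55
Net pay = $2,940.62 − $558.55 = $2,382.07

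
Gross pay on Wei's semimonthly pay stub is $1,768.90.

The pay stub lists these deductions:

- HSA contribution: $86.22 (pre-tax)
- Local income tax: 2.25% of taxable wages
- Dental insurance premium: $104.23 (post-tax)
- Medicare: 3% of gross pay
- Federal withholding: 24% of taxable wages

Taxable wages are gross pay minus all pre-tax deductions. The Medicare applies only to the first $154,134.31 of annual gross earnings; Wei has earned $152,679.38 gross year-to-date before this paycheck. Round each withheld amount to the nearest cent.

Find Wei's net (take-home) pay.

HSA contribution: $86.22
Taxable wages = $1,768.90 − $86.22 = $1,682.68
Federal withholding: $1,682.68 × 0.24 = $403.84
Local income tax: $1,682.68 × 0.0225 = $37.86
Medicare: only $154,134.31 − $152,679.38 = $1,454.93 of this check is subject → $1,454.93 × 0.03 = $43.65
Dental insurance premium: $104.23
Total deductions = $86.22 + $403.84 + $37.86 + $43.65 + $104.23 = $675.80
Net pay = $1,768.90 − $675.80 = $1,093.10

$1,093.10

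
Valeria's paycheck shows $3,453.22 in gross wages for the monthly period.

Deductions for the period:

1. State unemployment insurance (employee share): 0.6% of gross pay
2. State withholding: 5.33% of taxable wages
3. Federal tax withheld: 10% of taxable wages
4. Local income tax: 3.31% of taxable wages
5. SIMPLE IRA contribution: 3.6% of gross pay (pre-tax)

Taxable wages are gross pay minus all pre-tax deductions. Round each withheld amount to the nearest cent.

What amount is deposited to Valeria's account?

SIMPLE IRA contribution: $3,453.22 × 0.036 = $124.32
Taxable wages = $3,453.22 − $124.32 = $3,328.90
Local income tax: $3,328.90 × 0.0331 = $110.19
Federal tax withheld: $3,328.90 × 0.1 = $332.89
State withholding: $3,328.90 × 0.0533 = $177.43
State unemployment insurance (employee share): $3,453.22 × 0.006 = $20.72
Total deductions = $124.32 + $110.19 + $332.89 + $177.43 + $20.72 = $765.55
Net pay = $3,453.22 − $765.55 = $2,687.67

$2,687.67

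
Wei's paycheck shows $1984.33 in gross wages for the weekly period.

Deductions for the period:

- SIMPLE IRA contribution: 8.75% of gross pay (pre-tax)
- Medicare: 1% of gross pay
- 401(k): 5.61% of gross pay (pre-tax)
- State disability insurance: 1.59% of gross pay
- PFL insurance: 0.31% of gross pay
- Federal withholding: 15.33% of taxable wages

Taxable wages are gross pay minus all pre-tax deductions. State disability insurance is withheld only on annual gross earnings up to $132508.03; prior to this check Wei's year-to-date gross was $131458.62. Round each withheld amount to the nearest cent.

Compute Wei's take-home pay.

SIMPLE IRA contribution: $1984.33 × 0.0875 = $173.63
401(k): $1984.33 × 0.0561 = $111.32
Pre-tax total = $173.63 + $111.32 = $284.95
Taxable wages = $1984.33 − $284.95 = $1699.38
Federal withholding: $1699.38 × 0.1533 = $260.51
Medicare: $1984.33 × 0.01 = $19.84
State disability insurance: only $132508.03 − $131458.62 = $1049.41 of this check is subject → $1049.41 × 0.0159 = $16.69
PFL insurance: $1984.33 × 0.0031 = $6.15
Total deductions = $173.63 + $111.32 + $260.51 + $19.84 + $16.69 + $6.15 = $588.14
Net pay = $1984.33 − $588.14 = $1396.19

$1396.19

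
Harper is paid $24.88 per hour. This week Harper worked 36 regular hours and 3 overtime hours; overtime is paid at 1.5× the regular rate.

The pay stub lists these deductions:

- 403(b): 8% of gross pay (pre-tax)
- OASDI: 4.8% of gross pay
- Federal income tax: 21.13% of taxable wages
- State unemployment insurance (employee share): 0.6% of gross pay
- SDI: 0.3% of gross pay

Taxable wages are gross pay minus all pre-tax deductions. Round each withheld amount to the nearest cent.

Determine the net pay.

Regular pay: 36 × $24.88 = $895.68
Overtime pay: 3 × $24.88 × 1.5 = $111.96
Gross pay = $895.68 + $111.96 = $1,007.64
403(b): $1,007.64 × 0.08 = $80.61
Taxable wages = $1,007.64 − $80.61 = $927.03
Federal income tax: $927.03 × 0.2113 = $195.88
State unemployment insurance (employee share): $1,007.64 × 0.006 = $6.05
OASDI: $1,007.64 × 0.048 = $48.37
SDI: $1,007.64 × 0.003 = $3.02
Total deductions = $80.61 + $195.88 + $6.05 + $48.37 + $3.02 = $333.93
Net pay = $1,007.64 − $333.93 = $673.71

$673.71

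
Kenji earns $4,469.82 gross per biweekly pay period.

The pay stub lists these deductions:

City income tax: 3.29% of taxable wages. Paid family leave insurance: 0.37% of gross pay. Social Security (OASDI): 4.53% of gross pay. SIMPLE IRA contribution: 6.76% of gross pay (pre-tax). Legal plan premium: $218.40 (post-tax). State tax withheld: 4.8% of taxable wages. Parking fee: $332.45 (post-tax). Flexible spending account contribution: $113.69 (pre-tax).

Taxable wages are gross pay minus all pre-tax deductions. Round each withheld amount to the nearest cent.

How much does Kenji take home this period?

$2,956.13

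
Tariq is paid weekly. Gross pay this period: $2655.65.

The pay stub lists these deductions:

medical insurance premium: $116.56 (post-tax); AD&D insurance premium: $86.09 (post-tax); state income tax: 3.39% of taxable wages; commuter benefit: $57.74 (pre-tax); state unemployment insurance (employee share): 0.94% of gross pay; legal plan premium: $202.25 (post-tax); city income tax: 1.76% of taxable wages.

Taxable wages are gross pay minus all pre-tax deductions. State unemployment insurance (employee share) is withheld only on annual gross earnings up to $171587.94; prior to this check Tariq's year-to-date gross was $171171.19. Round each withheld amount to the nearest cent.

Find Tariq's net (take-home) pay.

$2055.30

Commuter benefit: $57.74
Taxable wages = $2655.65 − $57.74 = $2597.91
City income tax: $2597.91 × 0.0176 = $45.72
State income tax: $2597.91 × 0.0339 = $88.07
State unemployment insurance (employee share): only $171587.94 − $171171.19 = $416.75 of this check is subject → $416.75 × 0.0094 = $3.92
Medical insurance premium: $116.56
Legal plan premium: $202.25
AD&D insurance premium: $86.09
Total deductions = $57.74 + $45.72 + $88.07 + $3.92 + $116.56 + $202.25 + $86.09 = $600.35
Net pay = $2655.65 − $600.35 = $2055.30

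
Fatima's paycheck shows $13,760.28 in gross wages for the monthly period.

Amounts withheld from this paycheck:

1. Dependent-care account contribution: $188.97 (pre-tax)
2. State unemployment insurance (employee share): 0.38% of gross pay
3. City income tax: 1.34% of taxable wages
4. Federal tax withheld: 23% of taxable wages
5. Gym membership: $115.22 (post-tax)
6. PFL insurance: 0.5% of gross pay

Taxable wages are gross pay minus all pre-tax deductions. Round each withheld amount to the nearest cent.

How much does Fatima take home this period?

Dependent-care account contribution: $188.97
Taxable wages = $13,760.28 − $188.97 = $13,571.31
Federal tax withheld: $13,571.31 × 0.23 = $3,121.40
City income tax: $13,571.31 × 0.0134 = $181.86
State unemployment insurance (employee share): $13,760.28 × 0.0038 = $52.29
PFL insurance: $13,760.28 × 0.005 = $68.80
Gym membership: $115.22
Total deductions = $188.97 + $3,121.40 + $181.86 + $52.29 + $68.80 + $115.22 = $3,728.54
Net pay = $13,760.28 − $3,728.54 = $10,031.74

$10,031.74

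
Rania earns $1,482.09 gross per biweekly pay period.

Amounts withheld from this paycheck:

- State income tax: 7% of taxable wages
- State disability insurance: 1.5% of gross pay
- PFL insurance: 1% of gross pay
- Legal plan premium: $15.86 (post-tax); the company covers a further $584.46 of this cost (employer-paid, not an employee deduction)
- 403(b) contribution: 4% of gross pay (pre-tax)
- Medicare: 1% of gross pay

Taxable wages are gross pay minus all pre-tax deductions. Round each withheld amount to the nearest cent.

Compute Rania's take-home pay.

403(b) contribution: $1,482.09 × 0.04 = $59.28
Taxable wages = $1,482.09 − $59.28 = $1,422.81
State income tax: $1,422.81 × 0.07 = $99.60
PFL insurance: $1,482.09 × 0.01 = $14.82
Medicare: $1,482.09 × 0.01 = $14.82
State disability insurance: $1,482.09 × 0.015 = $22.23
Legal plan premium: $15.86
(Employer's $584.46 toward legal plan premium is not withheld from the employee.)
Total deductions = $59.28 + $99.60 + $14.82 + $14.82 + $22.23 + $15.86 = $226.61
Net pay = $1,482.09 − $226.61 = $1,255.48

$1,255.48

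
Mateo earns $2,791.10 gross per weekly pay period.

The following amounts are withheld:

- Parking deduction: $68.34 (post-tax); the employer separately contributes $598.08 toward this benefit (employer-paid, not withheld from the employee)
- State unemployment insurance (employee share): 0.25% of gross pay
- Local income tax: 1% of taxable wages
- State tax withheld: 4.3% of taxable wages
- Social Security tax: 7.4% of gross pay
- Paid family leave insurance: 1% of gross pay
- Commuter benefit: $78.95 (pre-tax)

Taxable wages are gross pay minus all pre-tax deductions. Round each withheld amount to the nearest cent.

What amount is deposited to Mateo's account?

$2,258.64

Commuter benefit: $78.95
Taxable wages = $2,791.10 − $78.95 = $2,712.15
State tax withheld: $2,712.15 × 0.043 = $116.62
Local income tax: $2,712.15 × 0.01 = $27.12
State unemployment insurance (employee share): $2,791.10 × 0.0025 = $6.98
Social Security tax: $2,791.10 × 0.074 = $206.54
Paid family leave insurance: $2,791.10 × 0.01 = $27.91
Parking deduction: $68.34
(Employer's $598.08 toward parking deduction is not withheld from the employee.)
Total deductions = $78.95 + $116.62 + $27.12 + $6.98 + $206.54 + $27.91 + $68.34 = $532.46
Net pay = $2,791.10 − $532.46 = $2,258.64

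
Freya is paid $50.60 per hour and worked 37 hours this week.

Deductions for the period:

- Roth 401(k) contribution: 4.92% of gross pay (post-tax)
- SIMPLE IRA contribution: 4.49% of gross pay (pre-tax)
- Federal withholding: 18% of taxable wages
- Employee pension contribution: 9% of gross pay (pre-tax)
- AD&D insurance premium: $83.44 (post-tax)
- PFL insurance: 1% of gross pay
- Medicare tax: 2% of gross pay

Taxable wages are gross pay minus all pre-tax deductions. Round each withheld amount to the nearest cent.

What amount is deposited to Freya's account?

$1,096.39

Gross pay: 37 × $50.60 = $1,872.20
Employee pension contribution: $1,872.20 × 0.09 = $168.50
SIMPLE IRA contribution: $1,872.20 × 0.0449 = $84.06
Pre-tax total = $168.50 + $84.06 = $252.56
Taxable wages = $1,872.20 − $252.56 = $1,619.64
Federal withholding: $1,619.64 × 0.18 = $291.54
Medicare tax: $1,872.20 × 0.02 = $37.44
PFL insurance: $1,872.20 × 0.01 = $18.72
AD&D insurance premium: $83.44
Roth 401(k) contribution: $1,872.20 × 0.0492 = $92.11
Total deductions = $168.50 + $84.06 + $291.54 + $37.44 + $18.72 + $83.44 + $92.11 = $775.81
Net pay = $1,872.20 − $775.81 = $1,096.39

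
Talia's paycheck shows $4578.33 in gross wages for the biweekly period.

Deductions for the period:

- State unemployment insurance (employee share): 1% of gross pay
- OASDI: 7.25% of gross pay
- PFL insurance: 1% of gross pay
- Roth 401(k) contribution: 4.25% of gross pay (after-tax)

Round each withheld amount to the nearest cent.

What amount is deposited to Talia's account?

OASDI: $4578.33 × 0.0725 = $331.93
State unemployment insurance (employee share): $4578.33 × 0.01 = $45.78
PFL insurance: $4578.33 × 0.01 = $45.78
Roth 401(k) contribution: $4578.33 × 0.0425 = $194.58
Total deductions = $331.93 + $45.78 + $45.78 + $194.58 = $618.07
Net pay = $4578.33 − $618.07 = $3960.26

$3960.26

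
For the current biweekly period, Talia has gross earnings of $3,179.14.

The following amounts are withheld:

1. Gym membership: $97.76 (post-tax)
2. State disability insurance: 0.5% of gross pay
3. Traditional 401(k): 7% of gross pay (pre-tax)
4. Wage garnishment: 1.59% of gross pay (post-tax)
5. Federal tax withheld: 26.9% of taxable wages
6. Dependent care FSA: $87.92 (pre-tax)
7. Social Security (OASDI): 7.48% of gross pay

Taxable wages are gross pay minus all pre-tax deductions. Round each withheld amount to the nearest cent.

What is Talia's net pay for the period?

$1,695.00

Traditional 401(k): $3,179.14 × 0.07 = $222.54
Dependent care FSA: $87.92
Pre-tax total = $222.54 + $87.92 = $310.46
Taxable wages = $3,179.14 − $310.46 = $2,868.68
Federal tax withheld: $2,868.68 × 0.269 = $771.67
Social Security (OASDI): $3,179.14 × 0.0748 = $237.80
State disability insurance: $3,179.14 × 0.005 = $15.90
Gym membership: $97.76
Wage garnishment: $3,179.14 × 0.0159 = $50.55
Total deductions = $222.54 + $87.92 + $771.67 + $237.80 + $15.90 + $97.76 + $50.55 = $1,484.14
Net pay = $3,179.14 − $1,484.14 = $1,695.00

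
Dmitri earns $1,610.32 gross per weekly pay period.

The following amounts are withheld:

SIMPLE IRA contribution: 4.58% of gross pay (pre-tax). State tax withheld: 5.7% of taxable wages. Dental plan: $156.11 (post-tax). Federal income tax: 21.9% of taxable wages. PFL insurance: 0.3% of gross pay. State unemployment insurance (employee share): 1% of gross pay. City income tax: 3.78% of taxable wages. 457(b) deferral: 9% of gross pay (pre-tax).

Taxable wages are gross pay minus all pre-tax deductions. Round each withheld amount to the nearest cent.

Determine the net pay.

SIMPLE IRA contribution: $1,610.32 × 0.0458 = $73.75
457(b) deferral: $1,610.32 × 0.09 = $144.93
Pre-tax total = $73.75 + $144.93 = $218.68
Taxable wages = $1,610.32 − $218.68 = $1,391.64
State tax withheld: $1,391.64 × 0.057 = $79.32
Federal income tax: $1,391.64 × 0.219 = $304.77
City income tax: $1,391.64 × 0.0378 = $52.60
PFL insurance: $1,610.32 × 0.003 = $4.83
State unemployment insurance (employee share): $1,610.32 × 0.01 = $16.10
Dental plan: $156.11
Total deductions = $73.75 + $144.93 + $79.32 + $304.77 + $52.60 + $4.83 + $16.10 + $156.11 = $832.41
Net pay = $1,610.32 − $832.41 = $777.91

$777.91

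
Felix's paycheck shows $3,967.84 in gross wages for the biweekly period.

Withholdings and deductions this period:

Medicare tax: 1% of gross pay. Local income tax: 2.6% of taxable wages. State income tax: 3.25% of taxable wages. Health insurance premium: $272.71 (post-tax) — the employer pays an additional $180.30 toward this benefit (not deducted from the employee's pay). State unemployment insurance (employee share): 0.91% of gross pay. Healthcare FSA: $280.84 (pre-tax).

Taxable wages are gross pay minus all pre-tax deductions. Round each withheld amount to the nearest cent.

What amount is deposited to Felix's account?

Healthcare FSA: $280.84
Taxable wages = $3,967.84 − $280.84 = $3,687.00
State income tax: $3,687.00 × 0.0325 = $119.83
Local income tax: $3,687.00 × 0.026 = $95.86
Medicare tax: $3,967.84 × 0.01 = $39.68
State unemployment insurance (employee share): $3,967.84 × 0.0091 = $36.11
Health insurance premium: $272.71
(Employer's $180.30 toward health insurance premium is not withheld from the employee.)
Total deductions = $280.84 + $119.83 + $95.86 + $39.68 + $36.11 + $272.71 = $845.03
Net pay = $3,967.84 − $845.03 = $3,122.81

$3,122.81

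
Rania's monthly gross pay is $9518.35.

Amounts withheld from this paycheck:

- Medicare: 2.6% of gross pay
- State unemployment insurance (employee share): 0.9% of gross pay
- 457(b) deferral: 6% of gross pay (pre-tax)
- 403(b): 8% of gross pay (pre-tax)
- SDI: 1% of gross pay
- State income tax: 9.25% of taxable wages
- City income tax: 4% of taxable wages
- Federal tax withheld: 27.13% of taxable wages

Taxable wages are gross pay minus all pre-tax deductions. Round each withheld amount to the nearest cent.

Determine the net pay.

$4452.04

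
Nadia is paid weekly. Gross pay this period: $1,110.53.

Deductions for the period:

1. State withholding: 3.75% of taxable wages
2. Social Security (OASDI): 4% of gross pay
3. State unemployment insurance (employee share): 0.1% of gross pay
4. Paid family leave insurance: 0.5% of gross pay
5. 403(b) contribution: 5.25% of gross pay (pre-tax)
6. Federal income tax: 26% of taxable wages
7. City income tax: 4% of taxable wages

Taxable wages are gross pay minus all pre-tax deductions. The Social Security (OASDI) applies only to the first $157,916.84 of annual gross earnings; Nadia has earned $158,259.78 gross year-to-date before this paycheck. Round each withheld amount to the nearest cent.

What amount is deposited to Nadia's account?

$690.44

403(b) contribution: $1,110.53 × 0.0525 = $58.30
Taxable wages = $1,110.53 − $58.30 = $1,052.23
City income tax: $1,052.23 × 0.04 = $42.09
State withholding: $1,052.23 × 0.0375 = $39.46
Federal income tax: $1,052.23 × 0.26 = $273.58
Paid family leave insurance: $1,110.53 × 0.005 = $5.55
State unemployment insurance (employee share): $1,110.53 × 0.001 = $1.11
Social Security (OASDI): annual cap $157,916.84 already reached (YTD $158,259.78), so $0.00
Total deductions = $58.30 + $42.09 + $39.46 + $273.58 + $5.55 + $1.11 + $0.00 = $420.09
Net pay = $1,110.53 − $420.09 = $690.44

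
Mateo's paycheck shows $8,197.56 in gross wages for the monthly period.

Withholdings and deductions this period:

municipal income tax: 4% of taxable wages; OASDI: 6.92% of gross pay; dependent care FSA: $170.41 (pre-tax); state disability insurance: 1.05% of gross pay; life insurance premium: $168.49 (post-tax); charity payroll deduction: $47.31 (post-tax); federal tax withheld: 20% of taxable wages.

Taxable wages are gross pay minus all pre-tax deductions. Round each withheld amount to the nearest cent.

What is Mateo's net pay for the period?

$5,231.49

Dependent care FSA: $170.41
Taxable wages = $8,197.56 − $170.41 = $8,027.15
Municipal income tax: $8,027.15 × 0.04 = $321.09
Federal tax withheld: $8,027.15 × 0.2 = $1,605.43
OASDI: $8,197.56 × 0.0692 = $567.27
State disability insurance: $8,197.56 × 0.0105 = $86.07
Life insurance premium: $168.49
Charity payroll deduction: $47.31
Total deductions = $170.41 + $321.09 + $1,605.43 + $567.27 + $86.07 + $168.49 + $47.31 = $2,966.07
Net pay = $8,197.56 − $2,966.07 = $5,231.49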